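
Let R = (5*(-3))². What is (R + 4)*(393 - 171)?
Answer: 50838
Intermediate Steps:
R = 225 (R = (-15)² = 225)
(R + 4)*(393 - 171) = (225 + 4)*(393 - 171) = 229*222 = 50838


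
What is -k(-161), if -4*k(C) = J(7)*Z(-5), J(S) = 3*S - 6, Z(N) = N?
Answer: -75/4 ≈ -18.750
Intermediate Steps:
J(S) = -6 + 3*S
k(C) = 75/4 (k(C) = -(-6 + 3*7)*(-5)/4 = -(-6 + 21)*(-5)/4 = -15*(-5)/4 = -¼*(-75) = 75/4)
-k(-161) = -1*75/4 = -75/4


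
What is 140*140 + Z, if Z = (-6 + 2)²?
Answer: 19616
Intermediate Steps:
Z = 16 (Z = (-4)² = 16)
140*140 + Z = 140*140 + 16 = 19600 + 16 = 19616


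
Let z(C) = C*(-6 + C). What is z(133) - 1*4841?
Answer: 12050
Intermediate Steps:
z(133) - 1*4841 = 133*(-6 + 133) - 1*4841 = 133*127 - 4841 = 16891 - 4841 = 12050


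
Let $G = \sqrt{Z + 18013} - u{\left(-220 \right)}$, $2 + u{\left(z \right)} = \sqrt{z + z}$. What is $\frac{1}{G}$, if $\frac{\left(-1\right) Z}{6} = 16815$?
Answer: $\frac{i}{- \sqrt{82877} + 2 i + 2 \sqrt{110}} \approx 2.8073 \cdot 10^{-5} - 0.0037464 i$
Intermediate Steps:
$Z = -100890$ ($Z = \left(-6\right) 16815 = -100890$)
$u{\left(z \right)} = -2 + \sqrt{2} \sqrt{z}$ ($u{\left(z \right)} = -2 + \sqrt{z + z} = -2 + \sqrt{2 z} = -2 + \sqrt{2} \sqrt{z}$)
$G = 2 + i \sqrt{82877} - 2 i \sqrt{110}$ ($G = \sqrt{-100890 + 18013} - \left(-2 + \sqrt{2} \sqrt{-220}\right) = \sqrt{-82877} - \left(-2 + \sqrt{2} \cdot 2 i \sqrt{55}\right) = i \sqrt{82877} - \left(-2 + 2 i \sqrt{110}\right) = i \sqrt{82877} + \left(2 - 2 i \sqrt{110}\right) = 2 + i \sqrt{82877} - 2 i \sqrt{110} \approx 2.0 + 266.91 i$)
$\frac{1}{G} = \frac{1}{2 + i \sqrt{82877} - 2 i \sqrt{110}}$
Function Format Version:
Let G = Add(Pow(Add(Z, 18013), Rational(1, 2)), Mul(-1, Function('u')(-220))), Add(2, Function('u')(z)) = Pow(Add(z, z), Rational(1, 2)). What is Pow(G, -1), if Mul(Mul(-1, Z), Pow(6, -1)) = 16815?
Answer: Mul(I, Pow(Add(Mul(-1, Pow(82877, Rational(1, 2))), Mul(2, I), Mul(2, Pow(110, Rational(1, 2)))), -1)) ≈ Add(2.8073e-5, Mul(-0.0037464, I))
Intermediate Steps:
Z = -100890 (Z = Mul(-6, 16815) = -100890)
Function('u')(z) = Add(-2, Mul(Pow(2, Rational(1, 2)), Pow(z, Rational(1, 2)))) (Function('u')(z) = Add(-2, Pow(Add(z, z), Rational(1, 2))) = Add(-2, Pow(Mul(2, z), Rational(1, 2))) = Add(-2, Mul(Pow(2, Rational(1, 2)), Pow(z, Rational(1, 2)))))
G = Add(2, Mul(I, Pow(82877, Rational(1, 2))), Mul(-2, I, Pow(110, Rational(1, 2)))) (G = Add(Pow(Add(-100890, 18013), Rational(1, 2)), Mul(-1, Add(-2, Mul(Pow(2, Rational(1, 2)), Pow(-220, Rational(1, 2)))))) = Add(Pow(-82877, Rational(1, 2)), Mul(-1, Add(-2, Mul(Pow(2, Rational(1, 2)), Mul(2, I, Pow(55, Rational(1, 2))))))) = Add(Mul(I, Pow(82877, Rational(1, 2))), Mul(-1, Add(-2, Mul(2, I, Pow(110, Rational(1, 2)))))) = Add(Mul(I, Pow(82877, Rational(1, 2))), Add(2, Mul(-2, I, Pow(110, Rational(1, 2))))) = Add(2, Mul(I, Pow(82877, Rational(1, 2))), Mul(-2, I, Pow(110, Rational(1, 2)))) ≈ Add(2.0000, Mul(266.91, I)))
Pow(G, -1) = Pow(Add(2, Mul(I, Pow(82877, Rational(1, 2))), Mul(-2, I, Pow(110, Rational(1, 2)))), -1)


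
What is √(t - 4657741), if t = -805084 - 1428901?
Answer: I*√6891726 ≈ 2625.2*I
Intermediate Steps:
t = -2233985
√(t - 4657741) = √(-2233985 - 4657741) = √(-6891726) = I*√6891726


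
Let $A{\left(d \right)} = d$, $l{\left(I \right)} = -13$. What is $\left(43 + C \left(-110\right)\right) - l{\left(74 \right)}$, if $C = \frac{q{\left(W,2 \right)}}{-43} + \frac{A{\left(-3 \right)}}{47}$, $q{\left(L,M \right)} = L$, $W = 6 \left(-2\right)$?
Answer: $\frac{65326}{2021} \approx 32.324$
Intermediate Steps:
$W = -12$
$C = \frac{435}{2021}$ ($C = - \frac{12}{-43} - \frac{3}{47} = \left(-12\right) \left(- \frac{1}{43}\right) - \frac{3}{47} = \frac{12}{43} - \frac{3}{47} = \frac{435}{2021} \approx 0.21524$)
$\left(43 + C \left(-110\right)\right) - l{\left(74 \right)} = \left(43 + \frac{435}{2021} \left(-110\right)\right) - -13 = \left(43 - \frac{47850}{2021}\right) + 13 = \frac{39053}{2021} + 13 = \frac{65326}{2021}$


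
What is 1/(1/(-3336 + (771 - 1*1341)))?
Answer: -3906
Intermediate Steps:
1/(1/(-3336 + (771 - 1*1341))) = 1/(1/(-3336 + (771 - 1341))) = 1/(1/(-3336 - 570)) = 1/(1/(-3906)) = 1/(-1/3906) = -3906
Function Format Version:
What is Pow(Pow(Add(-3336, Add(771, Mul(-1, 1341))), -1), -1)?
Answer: -3906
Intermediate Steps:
Pow(Pow(Add(-3336, Add(771, Mul(-1, 1341))), -1), -1) = Pow(Pow(Add(-3336, Add(771, -1341)), -1), -1) = Pow(Pow(Add(-3336, -570), -1), -1) = Pow(Pow(-3906, -1), -1) = Pow(Rational(-1, 3906), -1) = -3906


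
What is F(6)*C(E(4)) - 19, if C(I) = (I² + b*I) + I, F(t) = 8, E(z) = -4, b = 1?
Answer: 45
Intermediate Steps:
C(I) = I² + 2*I (C(I) = (I² + 1*I) + I = (I² + I) + I = (I + I²) + I = I² + 2*I)
F(6)*C(E(4)) - 19 = 8*(-4*(2 - 4)) - 19 = 8*(-4*(-2)) - 19 = 8*8 - 19 = 64 - 19 = 45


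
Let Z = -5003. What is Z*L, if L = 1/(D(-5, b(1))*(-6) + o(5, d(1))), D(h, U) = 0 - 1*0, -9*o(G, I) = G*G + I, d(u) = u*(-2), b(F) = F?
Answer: 45027/23 ≈ 1957.7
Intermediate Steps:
d(u) = -2*u
o(G, I) = -I/9 - G²/9 (o(G, I) = -(G*G + I)/9 = -(G² + I)/9 = -(I + G²)/9 = -I/9 - G²/9)
D(h, U) = 0 (D(h, U) = 0 + 0 = 0)
L = -9/23 (L = 1/(0*(-6) + (-(-2)/9 - ⅑*5²)) = 1/(0 + (-⅑*(-2) - ⅑*25)) = 1/(0 + (2/9 - 25/9)) = 1/(0 - 23/9) = 1/(-23/9) = -9/23 ≈ -0.39130)
Z*L = -5003*(-9/23) = 45027/23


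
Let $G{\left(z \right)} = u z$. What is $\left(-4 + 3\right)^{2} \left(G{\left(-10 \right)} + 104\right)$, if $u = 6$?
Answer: $44$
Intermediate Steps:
$G{\left(z \right)} = 6 z$
$\left(-4 + 3\right)^{2} \left(G{\left(-10 \right)} + 104\right) = \left(-4 + 3\right)^{2} \left(6 \left(-10\right) + 104\right) = \left(-1\right)^{2} \left(-60 + 104\right) = 1 \cdot 44 = 44$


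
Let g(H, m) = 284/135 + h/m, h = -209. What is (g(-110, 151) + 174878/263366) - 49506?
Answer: -132888110818288/2684357955 ≈ -49505.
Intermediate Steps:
g(H, m) = 284/135 - 209/m
(g(-110, 151) + 174878/263366) - 49506 = ((284/135 - 209/151) + 174878/263366) - 49506 = ((284/135 - 209*1/151) + 174878*(1/263366)) - 49506 = ((284/135 - 209/151) + 87439/131683) - 49506 = (14669/20385 + 87439/131683) - 49506 = 3714101942/2684357955 - 49506 = -132888110818288/2684357955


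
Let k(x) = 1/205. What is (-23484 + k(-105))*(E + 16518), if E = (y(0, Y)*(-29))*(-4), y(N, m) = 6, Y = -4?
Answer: -82871965866/205 ≈ -4.0425e+8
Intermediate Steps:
k(x) = 1/205
E = 696 (E = (6*(-29))*(-4) = -174*(-4) = 696)
(-23484 + k(-105))*(E + 16518) = (-23484 + 1/205)*(696 + 16518) = -4814219/205*17214 = -82871965866/205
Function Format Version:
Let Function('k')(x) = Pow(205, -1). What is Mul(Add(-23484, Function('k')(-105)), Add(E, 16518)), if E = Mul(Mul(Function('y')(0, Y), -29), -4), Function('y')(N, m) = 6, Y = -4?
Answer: Rational(-82871965866, 205) ≈ -4.0425e+8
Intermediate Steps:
Function('k')(x) = Rational(1, 205)
E = 696 (E = Mul(Mul(6, -29), -4) = Mul(-174, -4) = 696)
Mul(Add(-23484, Function('k')(-105)), Add(E, 16518)) = Mul(Add(-23484, Rational(1, 205)), Add(696, 16518)) = Mul(Rational(-4814219, 205), 17214) = Rational(-82871965866, 205)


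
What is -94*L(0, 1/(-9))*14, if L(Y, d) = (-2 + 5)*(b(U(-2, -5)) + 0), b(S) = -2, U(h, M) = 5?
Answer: 7896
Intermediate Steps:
L(Y, d) = -6 (L(Y, d) = (-2 + 5)*(-2 + 0) = 3*(-2) = -6)
-94*L(0, 1/(-9))*14 = -94*(-6)*14 = 564*14 = 7896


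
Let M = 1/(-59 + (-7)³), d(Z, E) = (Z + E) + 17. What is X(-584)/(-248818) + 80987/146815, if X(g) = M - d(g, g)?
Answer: 8032779945817/14685146297340 ≈ 0.54700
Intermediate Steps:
d(Z, E) = 17 + E + Z (d(Z, E) = (E + Z) + 17 = 17 + E + Z)
M = -1/402 (M = 1/(-59 - 343) = 1/(-402) = -1/402 ≈ -0.0024876)
X(g) = -6835/402 - 2*g (X(g) = -1/402 - (17 + g + g) = -1/402 - (17 + 2*g) = -1/402 + (-17 - 2*g) = -6835/402 - 2*g)
X(-584)/(-248818) + 80987/146815 = (-6835/402 - 2*(-584))/(-248818) + 80987/146815 = (-6835/402 + 1168)*(-1/248818) + 80987*(1/146815) = (462701/402)*(-1/248818) + 80987/146815 = -462701/100024836 + 80987/146815 = 8032779945817/14685146297340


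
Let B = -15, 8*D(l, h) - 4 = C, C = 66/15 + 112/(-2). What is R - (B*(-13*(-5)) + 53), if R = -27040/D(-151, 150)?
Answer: 650518/119 ≈ 5466.5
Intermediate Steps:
C = -258/5 (C = 66*(1/15) + 112*(-1/2) = 22/5 - 56 = -258/5 ≈ -51.600)
D(l, h) = -119/20 (D(l, h) = 1/2 + (1/8)*(-258/5) = 1/2 - 129/20 = -119/20)
R = 540800/119 (R = -27040/(-119/20) = -27040*(-20/119) = 540800/119 ≈ 4544.5)
R - (B*(-13*(-5)) + 53) = 540800/119 - (-(-195)*(-5) + 53) = 540800/119 - (-15*65 + 53) = 540800/119 - (-975 + 53) = 540800/119 - 1*(-922) = 540800/119 + 922 = 650518/119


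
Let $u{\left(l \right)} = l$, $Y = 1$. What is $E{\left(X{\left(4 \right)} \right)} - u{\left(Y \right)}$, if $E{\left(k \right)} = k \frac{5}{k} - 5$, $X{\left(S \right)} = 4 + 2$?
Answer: $-1$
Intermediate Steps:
$X{\left(S \right)} = 6$
$E{\left(k \right)} = 0$ ($E{\left(k \right)} = 5 - 5 = 0$)
$E{\left(X{\left(4 \right)} \right)} - u{\left(Y \right)} = 0 - 1 = -1$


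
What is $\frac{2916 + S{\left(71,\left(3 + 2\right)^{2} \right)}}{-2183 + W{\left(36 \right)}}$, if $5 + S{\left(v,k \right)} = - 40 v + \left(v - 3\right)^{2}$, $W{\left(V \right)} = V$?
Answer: $- \frac{4695}{2147} \approx -2.1868$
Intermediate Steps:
$S{\left(v,k \right)} = -5 + \left(-3 + v\right)^{2} - 40 v$ ($S{\left(v,k \right)} = -5 - \left(- \left(v - 3\right)^{2} + 40 v\right) = -5 - \left(- \left(-3 + v\right)^{2} + 40 v\right) = -5 + \left(-3 + v\right)^{2} - 40 v$)
$\frac{2916 + S{\left(71,\left(3 + 2\right)^{2} \right)}}{-2183 + W{\left(36 \right)}} = \frac{2916 + \left(4 + 71^{2} - 3266\right)}{-2183 + 36} = \frac{2916 + \left(4 + 5041 - 3266\right)}{-2147} = \left(2916 + 1779\right) \left(- \frac{1}{2147}\right) = 4695 \left(- \frac{1}{2147}\right) = - \frac{4695}{2147}$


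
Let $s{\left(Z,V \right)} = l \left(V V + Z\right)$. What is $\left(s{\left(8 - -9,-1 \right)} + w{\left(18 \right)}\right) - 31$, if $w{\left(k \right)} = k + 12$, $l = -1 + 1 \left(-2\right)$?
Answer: $-55$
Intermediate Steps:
$l = -3$ ($l = -1 - 2 = -3$)
$s{\left(Z,V \right)} = - 3 Z - 3 V^{2}$ ($s{\left(Z,V \right)} = - 3 \left(V V + Z\right) = - 3 \left(V^{2} + Z\right) = - 3 \left(Z + V^{2}\right) = - 3 Z - 3 V^{2}$)
$w{\left(k \right)} = 12 + k$
$\left(s{\left(8 - -9,-1 \right)} + w{\left(18 \right)}\right) - 31 = \left(\left(- 3 \left(8 - -9\right) - 3 \left(-1\right)^{2}\right) + \left(12 + 18\right)\right) - 31 = \left(\left(- 3 \left(8 + 9\right) - 3\right) + 30\right) - 31 = \left(\left(\left(-3\right) 17 - 3\right) + 30\right) - 31 = \left(\left(-51 - 3\right) + 30\right) - 31 = \left(-54 + 30\right) - 31 = -24 - 31 = -55$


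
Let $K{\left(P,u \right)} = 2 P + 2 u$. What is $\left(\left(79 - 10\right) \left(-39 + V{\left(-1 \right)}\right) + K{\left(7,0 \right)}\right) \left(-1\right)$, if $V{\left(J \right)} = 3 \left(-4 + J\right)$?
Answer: $3712$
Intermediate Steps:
$V{\left(J \right)} = -12 + 3 J$
$\left(\left(79 - 10\right) \left(-39 + V{\left(-1 \right)}\right) + K{\left(7,0 \right)}\right) \left(-1\right) = \left(\left(79 - 10\right) \left(-39 + \left(-12 + 3 \left(-1\right)\right)\right) + \left(2 \cdot 7 + 2 \cdot 0\right)\right) \left(-1\right) = \left(69 \left(-39 - 15\right) + \left(14 + 0\right)\right) \left(-1\right) = \left(69 \left(-39 - 15\right) + 14\right) \left(-1\right) = \left(69 \left(-54\right) + 14\right) \left(-1\right) = \left(-3726 + 14\right) \left(-1\right) = \left(-3712\right) \left(-1\right) = 3712$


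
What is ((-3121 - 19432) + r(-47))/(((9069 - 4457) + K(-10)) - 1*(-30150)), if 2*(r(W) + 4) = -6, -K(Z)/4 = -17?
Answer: -752/1161 ≈ -0.64772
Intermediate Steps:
K(Z) = 68 (K(Z) = -4*(-17) = 68)
r(W) = -7 (r(W) = -4 + (1/2)*(-6) = -4 - 3 = -7)
((-3121 - 19432) + r(-47))/(((9069 - 4457) + K(-10)) - 1*(-30150)) = ((-3121 - 19432) - 7)/(((9069 - 4457) + 68) - 1*(-30150)) = (-22553 - 7)/((4612 + 68) + 30150) = -22560/(4680 + 30150) = -22560/34830 = -22560*1/34830 = -752/1161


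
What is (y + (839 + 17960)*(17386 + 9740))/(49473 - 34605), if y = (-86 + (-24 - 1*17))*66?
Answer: 42494441/1239 ≈ 34297.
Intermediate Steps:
y = -8382 (y = (-86 + (-24 - 17))*66 = (-86 - 41)*66 = -127*66 = -8382)
(y + (839 + 17960)*(17386 + 9740))/(49473 - 34605) = (-8382 + (839 + 17960)*(17386 + 9740))/(49473 - 34605) = (-8382 + 18799*27126)/14868 = (-8382 + 509941674)*(1/14868) = 509933292*(1/14868) = 42494441/1239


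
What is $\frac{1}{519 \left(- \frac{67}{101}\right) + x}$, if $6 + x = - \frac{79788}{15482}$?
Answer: $- \frac{781841}{277898133} \approx -0.0028134$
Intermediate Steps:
$x = - \frac{86340}{7741}$ ($x = -6 - \frac{79788}{15482} = -6 - \frac{39894}{7741} = - \frac{86340}{7741} \approx -11.154$)
$\frac{1}{519 \left(- \frac{67}{101}\right) + x} = \frac{1}{519 \left(- \frac{67}{101}\right) - \frac{86340}{7741}} = \frac{1}{- \frac{34773}{101} - \frac{86340}{7741}} = \frac{1}{- \frac{277898133}{781841}} = - \frac{781841}{277898133}$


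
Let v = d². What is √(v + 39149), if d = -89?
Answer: 3*√5230 ≈ 216.96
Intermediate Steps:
v = 7921 (v = (-89)² = 7921)
√(v + 39149) = √(7921 + 39149) = √47070 = 3*√5230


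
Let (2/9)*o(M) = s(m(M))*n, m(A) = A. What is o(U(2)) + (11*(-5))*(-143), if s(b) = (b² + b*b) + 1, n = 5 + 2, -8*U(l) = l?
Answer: 126407/16 ≈ 7900.4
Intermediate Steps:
U(l) = -l/8
n = 7
s(b) = 1 + 2*b² (s(b) = (b² + b²) + 1 = 2*b² + 1 = 1 + 2*b²)
o(M) = 63/2 + 63*M² (o(M) = 9*((1 + 2*M²)*7)/2 = 9*(7 + 14*M²)/2 = 63/2 + 63*M²)
o(U(2)) + (11*(-5))*(-143) = (63/2 + 63*(-⅛*2)²) + (11*(-5))*(-143) = (63/2 + 63*(-¼)²) - 55*(-143) = (63/2 + 63*(1/16)) + 7865 = (63/2 + 63/16) + 7865 = 567/16 + 7865 = 126407/16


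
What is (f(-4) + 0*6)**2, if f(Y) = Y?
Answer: 16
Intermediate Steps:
(f(-4) + 0*6)**2 = (-4 + 0*6)**2 = (-4 + 0)**2 = (-4)**2 = 16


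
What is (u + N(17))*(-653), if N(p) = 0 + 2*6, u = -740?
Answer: 475384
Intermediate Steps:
N(p) = 12 (N(p) = 0 + 12 = 12)
(u + N(17))*(-653) = (-740 + 12)*(-653) = -728*(-653) = 475384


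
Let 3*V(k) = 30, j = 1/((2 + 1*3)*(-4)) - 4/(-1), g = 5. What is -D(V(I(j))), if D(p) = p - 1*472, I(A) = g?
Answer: 462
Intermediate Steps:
j = 79/20 (j = -¼/(2 + 3) - 4*(-1) = -¼/5 + 4 = (⅕)*(-¼) + 4 = -1/20 + 4 = 79/20 ≈ 3.9500)
I(A) = 5
V(k) = 10 (V(k) = (⅓)*30 = 10)
D(p) = -472 + p (D(p) = p - 472 = -472 + p)
-D(V(I(j))) = -(-472 + 10) = -1*(-462) = 462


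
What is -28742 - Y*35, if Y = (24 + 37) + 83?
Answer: -33782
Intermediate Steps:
Y = 144 (Y = 61 + 83 = 144)
-28742 - Y*35 = -28742 - 144*35 = -28742 - 1*5040 = -28742 - 5040 = -33782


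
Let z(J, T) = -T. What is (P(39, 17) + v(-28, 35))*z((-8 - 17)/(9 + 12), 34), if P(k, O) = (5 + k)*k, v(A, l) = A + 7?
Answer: -57630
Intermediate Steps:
v(A, l) = 7 + A
P(k, O) = k*(5 + k)
(P(39, 17) + v(-28, 35))*z((-8 - 17)/(9 + 12), 34) = (39*(5 + 39) + (7 - 28))*(-1*34) = (39*44 - 21)*(-34) = (1716 - 21)*(-34) = 1695*(-34) = -57630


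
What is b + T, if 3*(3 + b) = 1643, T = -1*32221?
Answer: -95029/3 ≈ -31676.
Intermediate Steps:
T = -32221
b = 1634/3 (b = -3 + (1/3)*1643 = -3 + 1643/3 = 1634/3 ≈ 544.67)
b + T = 1634/3 - 32221 = -95029/3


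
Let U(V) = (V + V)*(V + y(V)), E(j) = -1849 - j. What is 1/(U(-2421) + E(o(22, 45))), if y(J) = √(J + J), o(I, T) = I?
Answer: I/(14526*√538 + 11720611*I) ≈ 8.5249e-8 + 2.4506e-9*I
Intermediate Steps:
y(J) = √2*√J (y(J) = √(2*J) = √2*√J)
U(V) = 2*V*(V + √2*√V) (U(V) = (V + V)*(V + √2*√V) = (2*V)*(V + √2*√V) = 2*V*(V + √2*√V))
1/(U(-2421) + E(o(22, 45))) = 1/(2*(-2421)*(-2421 + √2*√(-2421)) + (-1849 - 1*22)) = 1/(2*(-2421)*(-2421 + √2*(3*I*√269)) + (-1849 - 22)) = 1/(2*(-2421)*(-2421 + 3*I*√538) - 1871) = 1/((11722482 - 14526*I*√538) - 1871) = 1/(11720611 - 14526*I*√538)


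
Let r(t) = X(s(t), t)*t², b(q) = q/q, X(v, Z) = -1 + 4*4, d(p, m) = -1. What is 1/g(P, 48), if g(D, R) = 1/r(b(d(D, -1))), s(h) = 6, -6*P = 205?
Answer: 15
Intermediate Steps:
P = -205/6 (P = -⅙*205 = -205/6 ≈ -34.167)
X(v, Z) = 15 (X(v, Z) = -1 + 16 = 15)
b(q) = 1
r(t) = 15*t²
g(D, R) = 1/15 (g(D, R) = 1/(15*1²) = 1/(15*1) = 1/15)
1/g(P, 48) = 1/(1/15) = 15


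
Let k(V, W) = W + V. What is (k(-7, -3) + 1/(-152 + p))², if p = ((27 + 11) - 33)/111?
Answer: 28487025961/284495689 ≈ 100.13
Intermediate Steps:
k(V, W) = V + W
p = 5/111 (p = (38 - 33)*(1/111) = 5*(1/111) = 5/111 ≈ 0.045045)
(k(-7, -3) + 1/(-152 + p))² = ((-7 - 3) + 1/(-152 + 5/111))² = (-10 + 1/(-16867/111))² = (-10 - 111/16867)² = (-168781/16867)² = 28487025961/284495689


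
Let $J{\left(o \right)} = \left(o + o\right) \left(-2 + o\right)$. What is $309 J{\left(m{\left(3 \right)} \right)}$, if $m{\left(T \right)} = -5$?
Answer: $21630$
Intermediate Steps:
$J{\left(o \right)} = 2 o \left(-2 + o\right)$
$309 J{\left(m{\left(3 \right)} \right)} = 309 \cdot 2 \left(-5\right) \left(-2 - 5\right) = 309 \cdot 2 \left(-5\right) \left(-7\right) = 309 \cdot 70 = 21630$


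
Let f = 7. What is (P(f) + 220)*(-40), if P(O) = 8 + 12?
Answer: -9600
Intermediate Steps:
P(O) = 20
(P(f) + 220)*(-40) = (20 + 220)*(-40) = 240*(-40) = -9600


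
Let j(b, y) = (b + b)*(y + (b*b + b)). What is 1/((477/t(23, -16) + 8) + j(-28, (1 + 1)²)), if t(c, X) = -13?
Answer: -13/553653 ≈ -2.3480e-5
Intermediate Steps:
j(b, y) = 2*b*(b + y + b²) (j(b, y) = (2*b)*(y + (b² + b)) = (2*b)*(y + (b + b²)) = (2*b)*(b + y + b²) = 2*b*(b + y + b²))
1/((477/t(23, -16) + 8) + j(-28, (1 + 1)²)) = 1/((477/(-13) + 8) + 2*(-28)*(-28 + (1 + 1)² + (-28)²)) = 1/((477*(-1/13) + 8) + 2*(-28)*(-28 + 2² + 784)) = 1/((-477/13 + 8) + 2*(-28)*(-28 + 4 + 784)) = 1/(-373/13 + 2*(-28)*760) = 1/(-373/13 - 42560) = 1/(-553653/13) = -13/553653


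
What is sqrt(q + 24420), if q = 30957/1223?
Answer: sqrt(36563562591)/1223 ≈ 156.35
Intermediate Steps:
q = 30957/1223 (q = 30957*(1/1223) = 30957/1223 ≈ 25.312)
sqrt(q + 24420) = sqrt(30957/1223 + 24420) = sqrt(29896617/1223) = sqrt(36563562591)/1223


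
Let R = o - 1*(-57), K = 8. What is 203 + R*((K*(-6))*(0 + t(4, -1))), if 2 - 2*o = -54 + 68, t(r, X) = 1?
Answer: -2245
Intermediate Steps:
o = -6 (o = 1 - (-54 + 68)/2 = 1 - ½*14 = 1 - 7 = -6)
R = 51 (R = -6 - 1*(-57) = -6 + 57 = 51)
203 + R*((K*(-6))*(0 + t(4, -1))) = 203 + 51*((8*(-6))*(0 + 1)) = 203 + 51*(-48*1) = 203 + 51*(-48) = 203 - 2448 = -2245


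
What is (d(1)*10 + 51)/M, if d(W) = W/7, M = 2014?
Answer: 367/14098 ≈ 0.026032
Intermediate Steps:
d(W) = W/7 (d(W) = W*(1/7) = W/7)
(d(1)*10 + 51)/M = (((1/7)*1)*10 + 51)/2014 = ((1/7)*10 + 51)*(1/2014) = (10/7 + 51)*(1/2014) = (367/7)*(1/2014) = 367/14098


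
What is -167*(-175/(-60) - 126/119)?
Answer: -63293/204 ≈ -310.26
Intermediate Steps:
-167*(-175/(-60) - 126/119) = -167*(-175*(-1/60) - 126*1/119) = -167*(35/12 - 18/17) = -167*379/204 = -63293/204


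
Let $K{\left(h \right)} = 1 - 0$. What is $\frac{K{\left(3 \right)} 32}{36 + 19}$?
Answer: $\frac{32}{55} \approx 0.58182$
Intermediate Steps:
$K{\left(h \right)} = 1$ ($K{\left(h \right)} = 1 + 0 = 1$)
$\frac{K{\left(3 \right)} 32}{36 + 19} = \frac{1 \cdot 32}{36 + 19} = \frac{32}{55}$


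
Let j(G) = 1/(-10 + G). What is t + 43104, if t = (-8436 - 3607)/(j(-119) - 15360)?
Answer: 85409586411/1981441 ≈ 43105.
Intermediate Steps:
t = 1553547/1981441 (t = (-8436 - 3607)/(1/(-10 - 119) - 15360) = -12043/(1/(-129) - 15360) = -12043/(-1/129 - 15360) = -12043/(-1981441/129) = -12043*(-129/1981441) = 1553547/1981441 ≈ 0.78405)
t + 43104 = 1553547/1981441 + 43104 = 85409586411/1981441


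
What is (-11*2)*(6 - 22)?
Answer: 352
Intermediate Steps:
(-11*2)*(6 - 22) = -22*(-16) = 352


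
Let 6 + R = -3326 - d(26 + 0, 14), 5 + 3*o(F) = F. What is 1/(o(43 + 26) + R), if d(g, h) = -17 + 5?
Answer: -3/9896 ≈ -0.00030315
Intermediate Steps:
o(F) = -5/3 + F/3
d(g, h) = -12
R = -3320 (R = -6 + (-3326 - 1*(-12)) = -6 + (-3326 + 12) = -6 - 3314 = -3320)
1/(o(43 + 26) + R) = 1/((-5/3 + (43 + 26)/3) - 3320) = 1/((-5/3 + (⅓)*69) - 3320) = 1/((-5/3 + 23) - 3320) = 1/(64/3 - 3320) = 1/(-9896/3) = -3/9896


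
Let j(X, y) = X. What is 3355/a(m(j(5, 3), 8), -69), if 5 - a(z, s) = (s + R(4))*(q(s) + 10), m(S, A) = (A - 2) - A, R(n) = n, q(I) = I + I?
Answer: -671/1663 ≈ -0.40349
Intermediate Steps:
q(I) = 2*I
m(S, A) = -2 (m(S, A) = (-2 + A) - A = -2)
a(z, s) = 5 - (4 + s)*(10 + 2*s) (a(z, s) = 5 - (s + 4)*(2*s + 10) = 5 - (4 + s)*(10 + 2*s))
3355/a(m(j(5, 3), 8), -69) = 3355/(-35 - 18*(-69) - 2*(-69)²) = 3355/(-35 + 1242 - 2*4761) = 3355/(-35 + 1242 - 9522) = 3355/(-8315) = 3355*(-1/8315) = -671/1663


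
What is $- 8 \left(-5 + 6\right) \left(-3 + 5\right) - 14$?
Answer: $-30$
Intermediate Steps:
$- 8 \left(-5 + 6\right) \left(-3 + 5\right) - 14 = - 8 \cdot 1 \cdot 2 - 14 = \left(-8\right) 2 - 14 = -16 - 14 = -30$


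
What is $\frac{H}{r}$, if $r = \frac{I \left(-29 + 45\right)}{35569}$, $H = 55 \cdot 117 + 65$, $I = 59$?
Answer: $\frac{57799625}{236} \approx 2.4491 \cdot 10^{5}$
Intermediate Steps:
$H = 6500$ ($H = 6435 + 65 = 6500$)
$r = \frac{944}{35569}$ ($r = \frac{59 \left(-29 + 45\right)}{35569} = 59 \cdot 16 \cdot \frac{1}{35569} = 944 \cdot \frac{1}{35569} = \frac{944}{35569} \approx 0.02654$)
$\frac{H}{r} = \frac{6500}{\frac{944}{35569}} = 6500 \cdot \frac{35569}{944} = \frac{57799625}{236}$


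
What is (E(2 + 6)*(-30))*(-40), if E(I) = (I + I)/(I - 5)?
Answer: 6400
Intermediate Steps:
E(I) = 2*I/(-5 + I) (E(I) = (2*I)/(-5 + I) = 2*I/(-5 + I))
(E(2 + 6)*(-30))*(-40) = ((2*(2 + 6)/(-5 + (2 + 6)))*(-30))*(-40) = ((2*8/(-5 + 8))*(-30))*(-40) = ((2*8/3)*(-30))*(-40) = ((2*8*(⅓))*(-30))*(-40) = ((16/3)*(-30))*(-40) = -160*(-40) = 6400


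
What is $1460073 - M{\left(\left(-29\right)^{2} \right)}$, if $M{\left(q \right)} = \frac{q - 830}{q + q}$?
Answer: $\frac{2455842775}{1682} \approx 1.4601 \cdot 10^{6}$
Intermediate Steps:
$M{\left(q \right)} = \frac{-830 + q}{2 q}$
$1460073 - M{\left(\left(-29\right)^{2} \right)} = 1460073 - \frac{-830 + \left(-29\right)^{2}}{2 \left(-29\right)^{2}} = 1460073 - \frac{-830 + 841}{2 \cdot 841} = 1460073 - \frac{1}{2} \cdot \frac{1}{841} \cdot 11 = 1460073 - \frac{11}{1682} = \frac{2455842775}{1682}$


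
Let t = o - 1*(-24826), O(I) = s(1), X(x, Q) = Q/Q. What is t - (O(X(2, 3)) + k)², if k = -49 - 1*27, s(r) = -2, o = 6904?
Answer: 25646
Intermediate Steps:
X(x, Q) = 1
O(I) = -2
k = -76 (k = -49 - 27 = -76)
t = 31730 (t = 6904 - 1*(-24826) = 6904 + 24826 = 31730)
t - (O(X(2, 3)) + k)² = 31730 - (-2 - 76)² = 31730 - 1*(-78)² = 31730 - 1*6084 = 31730 - 6084 = 25646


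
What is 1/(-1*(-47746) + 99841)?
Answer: 1/147587 ≈ 6.7757e-6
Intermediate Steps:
1/(-1*(-47746) + 99841) = 1/(47746 + 99841) = 1/147587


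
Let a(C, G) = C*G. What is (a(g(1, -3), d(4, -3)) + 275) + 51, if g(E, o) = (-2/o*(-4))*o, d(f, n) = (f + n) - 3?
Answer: 310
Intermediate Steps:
d(f, n) = -3 + f + n
g(E, o) = 8 (g(E, o) = (8/o)*o = 8)
(a(g(1, -3), d(4, -3)) + 275) + 51 = (8*(-3 + 4 - 3) + 275) + 51 = (8*(-2) + 275) + 51 = (-16 + 275) + 51 = 259 + 51 = 310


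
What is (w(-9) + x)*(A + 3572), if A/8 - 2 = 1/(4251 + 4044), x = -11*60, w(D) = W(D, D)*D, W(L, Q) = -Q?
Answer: -7351329596/2765 ≈ -2.6587e+6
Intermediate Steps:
w(D) = -D² (w(D) = (-D)*D = -D²)
x = -660
A = 132728/8295 (A = 16 + 8/(4251 + 4044) = 16 + 8/8295 = 132728/8295 ≈ 16.001)
(w(-9) + x)*(A + 3572) = (-1*(-9)² - 660)*(132728/8295 + 3572) = (-1*81 - 660)*(29762468/8295) = (-81 - 660)*(29762468/8295) = -741*29762468/8295 = -7351329596/2765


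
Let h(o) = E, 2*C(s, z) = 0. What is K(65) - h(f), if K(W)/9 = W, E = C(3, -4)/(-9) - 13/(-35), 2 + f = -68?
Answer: 20462/35 ≈ 584.63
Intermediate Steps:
f = -70 (f = -2 - 68 = -70)
C(s, z) = 0 (C(s, z) = (½)*0 = 0)
E = 13/35 (E = 0/(-9) - 13/(-35) = 0*(-⅑) - 13*(-1/35) = 0 + 13/35 = 13/35 ≈ 0.37143)
K(W) = 9*W
h(o) = 13/35
K(65) - h(f) = 9*65 - 1*13/35 = 585 - 13/35 = 20462/35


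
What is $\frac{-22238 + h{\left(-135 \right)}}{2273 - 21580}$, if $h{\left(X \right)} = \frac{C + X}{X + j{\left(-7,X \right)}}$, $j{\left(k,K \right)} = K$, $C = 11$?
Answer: $\frac{3002068}{2606445} \approx 1.1518$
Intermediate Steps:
$h{\left(X \right)} = \frac{11 + X}{2 X}$ ($h{\left(X \right)} = \frac{11 + X}{X + X} = \frac{11 + X}{2 X}$)
$\frac{-22238 + h{\left(-135 \right)}}{2273 - 21580} = \frac{-22238 + \frac{11 - 135}{2 \left(-135\right)}}{2273 - 21580} = \frac{-22238 + \frac{1}{2} \left(- \frac{1}{135}\right) \left(-124\right)}{-19307} = \left(-22238 + \frac{62}{135}\right) \left(- \frac{1}{19307}\right) = \left(- \frac{3002068}{135}\right) \left(- \frac{1}{19307}\right) = \frac{3002068}{2606445}$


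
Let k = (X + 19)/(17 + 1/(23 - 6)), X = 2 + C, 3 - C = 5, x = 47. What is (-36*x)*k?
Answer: -273258/145 ≈ -1884.5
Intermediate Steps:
C = -2 (C = 3 - 1*5 = 3 - 5 = -2)
X = 0 (X = 2 - 2 = 0)
k = 323/290 (k = (0 + 19)/(17 + 1/(23 - 6)) = 19/(17 + 1/17) = 19/(290/17) = 19*(17/290) = 323/290 ≈ 1.1138)
(-36*x)*k = -36*47*(323/290) = -1692*323/290 = -273258/145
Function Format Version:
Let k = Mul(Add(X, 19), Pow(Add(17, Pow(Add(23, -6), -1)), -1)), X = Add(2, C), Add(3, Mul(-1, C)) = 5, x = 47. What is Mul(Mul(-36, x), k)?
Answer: Rational(-273258, 145) ≈ -1884.5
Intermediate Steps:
C = -2 (C = Add(3, Mul(-1, 5)) = Add(3, -5) = -2)
X = 0 (X = Add(2, -2) = 0)
k = Rational(323, 290) (k = Mul(Add(0, 19), Pow(Add(17, Pow(Add(23, -6), -1)), -1)) = Mul(19, Pow(Add(17, Pow(17, -1)), -1)) = Mul(19, Pow(Add(17, Rational(1, 17)), -1)) = Mul(19, Pow(Rational(290, 17), -1)) = Mul(19, Rational(17, 290)) = Rational(323, 290) ≈ 1.1138)
Mul(Mul(-36, x), k) = Mul(Mul(-36, 47), Rational(323, 290)) = Mul(-1692, Rational(323, 290)) = Rational(-273258, 145)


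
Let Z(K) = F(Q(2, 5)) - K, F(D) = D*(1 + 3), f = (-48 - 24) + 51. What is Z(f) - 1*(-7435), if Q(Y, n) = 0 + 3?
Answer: 7468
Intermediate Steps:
f = -21 (f = -72 + 51 = -21)
Q(Y, n) = 3
F(D) = 4*D (F(D) = D*4 = 4*D)
Z(K) = 12 - K (Z(K) = 4*3 - K = 12 - K)
Z(f) - 1*(-7435) = (12 - 1*(-21)) - 1*(-7435) = (12 + 21) + 7435 = 33 + 7435 = 7468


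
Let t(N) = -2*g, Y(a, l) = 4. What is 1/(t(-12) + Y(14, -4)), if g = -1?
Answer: ⅙ ≈ 0.16667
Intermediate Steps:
t(N) = 2 (t(N) = -2*(-1) = 2)
1/(t(-12) + Y(14, -4)) = 1/(2 + 4) = 1/6 = ⅙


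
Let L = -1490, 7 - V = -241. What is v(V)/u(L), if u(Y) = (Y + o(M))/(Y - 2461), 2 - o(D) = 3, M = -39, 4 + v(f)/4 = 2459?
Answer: 12932940/497 ≈ 26022.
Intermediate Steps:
V = 248 (V = 7 - 1*(-241) = 7 + 241 = 248)
v(f) = 9820 (v(f) = -16 + 4*2459 = -16 + 9836 = 9820)
o(D) = -1 (o(D) = 2 - 1*3 = 2 - 3 = -1)
u(Y) = (-1 + Y)/(-2461 + Y) (u(Y) = (Y - 1)/(Y - 2461) = (-1 + Y)/(-2461 + Y))
v(V)/u(L) = 9820/(((-1 - 1490)/(-2461 - 1490))) = 9820/((-1491/(-3951))) = 9820/((-1/3951*(-1491))) = 9820/(497/1317) = 9820*(1317/497) = 12932940/497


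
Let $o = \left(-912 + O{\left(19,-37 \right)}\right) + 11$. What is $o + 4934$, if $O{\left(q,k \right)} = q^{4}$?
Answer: $134354$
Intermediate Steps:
$o = 129420$ ($o = \left(-912 + 19^{4}\right) + 11 = \left(-912 + 130321\right) + 11 = 129409 + 11 = 129420$)
$o + 4934 = 129420 + 4934 = 134354$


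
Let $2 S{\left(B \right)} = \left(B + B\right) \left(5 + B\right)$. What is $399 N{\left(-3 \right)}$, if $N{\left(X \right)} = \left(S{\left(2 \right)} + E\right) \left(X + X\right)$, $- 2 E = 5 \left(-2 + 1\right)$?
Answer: $-39501$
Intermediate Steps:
$S{\left(B \right)} = B \left(5 + B\right)$ ($S{\left(B \right)} = \frac{\left(B + B\right) \left(5 + B\right)}{2} = \frac{2 B \left(5 + B\right)}{2} = B \left(5 + B\right)$)
$E = \frac{5}{2}$ ($E = - \frac{5 \left(-2 + 1\right)}{2} = - \frac{5 \left(-1\right)}{2} = \left(- \frac{1}{2}\right) \left(-5\right) = \frac{5}{2} \approx 2.5$)
$N{\left(X \right)} = 33 X$ ($N{\left(X \right)} = \left(2 \left(5 + 2\right) + \frac{5}{2}\right) \left(X + X\right) = \left(2 \cdot 7 + \frac{5}{2}\right) 2 X = \left(14 + \frac{5}{2}\right) 2 X = \frac{33 \cdot 2 X}{2} = 33 X$)
$399 N{\left(-3 \right)} = 399 \cdot 33 \left(-3\right) = 399 \left(-99\right) = -39501$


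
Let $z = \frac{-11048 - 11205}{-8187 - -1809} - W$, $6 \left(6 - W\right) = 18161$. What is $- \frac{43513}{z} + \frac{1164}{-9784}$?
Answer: $- \frac{171110380473}{11795301772} \approx -14.507$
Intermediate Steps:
$W = - \frac{18125}{6}$ ($W = 6 - \frac{18161}{6} = - \frac{18125}{6} \approx -3020.8$)
$z = \frac{9644564}{3189}$ ($z = \frac{-11048 - 11205}{-8187 - -1809} - - \frac{18125}{6} = - \frac{22253}{-8187 + \left(-4448 + 6257\right)} + \frac{18125}{6} = - \frac{22253}{-8187 + 1809} + \frac{18125}{6} = - \frac{22253}{-6378} + \frac{18125}{6} = \left(-22253\right) \left(- \frac{1}{6378}\right) + \frac{18125}{6} = \frac{22253}{6378} + \frac{18125}{6} = \frac{9644564}{3189} \approx 3024.3$)
$- \frac{43513}{z} + \frac{1164}{-9784} = - \frac{43513}{\frac{9644564}{3189}} + \frac{1164}{-9784} = \left(-43513\right) \frac{3189}{9644564} + 1164 \left(- \frac{1}{9784}\right) = - \frac{138762957}{9644564} - \frac{291}{2446} = - \frac{171110380473}{11795301772}$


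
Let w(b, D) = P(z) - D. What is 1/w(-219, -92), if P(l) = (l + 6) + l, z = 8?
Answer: 1/114 ≈ 0.0087719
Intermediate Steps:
P(l) = 6 + 2*l (P(l) = (6 + l) + l = 6 + 2*l)
w(b, D) = 22 - D (w(b, D) = (6 + 2*8) - D = (6 + 16) - D = 22 - D)
1/w(-219, -92) = 1/(22 - 1*(-92)) = 1/(22 + 92) = 1/114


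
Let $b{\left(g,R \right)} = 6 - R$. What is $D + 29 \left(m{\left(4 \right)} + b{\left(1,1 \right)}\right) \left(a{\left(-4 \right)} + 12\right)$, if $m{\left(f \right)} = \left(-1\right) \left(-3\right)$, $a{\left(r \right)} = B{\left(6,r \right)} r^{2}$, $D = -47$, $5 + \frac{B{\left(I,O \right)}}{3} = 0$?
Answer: $-52943$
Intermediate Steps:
$B{\left(I,O \right)} = -15$ ($B{\left(I,O \right)} = -15 + 3 \cdot 0 = -15 + 0 = -15$)
$a{\left(r \right)} = - 15 r^{2}$
$m{\left(f \right)} = 3$
$D + 29 \left(m{\left(4 \right)} + b{\left(1,1 \right)}\right) \left(a{\left(-4 \right)} + 12\right) = -47 + 29 \left(3 + \left(6 - 1\right)\right) \left(- 15 \left(-4\right)^{2} + 12\right) = -47 + 29 \left(3 + \left(6 - 1\right)\right) \left(\left(-15\right) 16 + 12\right) = -47 + 29 \left(3 + 5\right) \left(-240 + 12\right) = -47 + 29 \cdot 8 \left(-228\right) = -47 + 29 \left(-1824\right) = -47 - 52896 = -52943$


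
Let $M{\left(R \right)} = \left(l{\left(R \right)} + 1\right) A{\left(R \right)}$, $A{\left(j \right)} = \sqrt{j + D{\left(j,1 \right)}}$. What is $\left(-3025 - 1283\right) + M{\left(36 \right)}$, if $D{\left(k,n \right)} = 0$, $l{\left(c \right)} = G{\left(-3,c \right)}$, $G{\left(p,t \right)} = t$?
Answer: $-4086$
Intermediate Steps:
$l{\left(c \right)} = c$
$A{\left(j \right)} = \sqrt{j}$ ($A{\left(j \right)} = \sqrt{j + 0} = \sqrt{j}$)
$M{\left(R \right)} = \sqrt{R} \left(1 + R\right)$ ($M{\left(R \right)} = \left(R + 1\right) \sqrt{R} = \left(1 + R\right) \sqrt{R} = \sqrt{R} \left(1 + R\right)$)
$\left(-3025 - 1283\right) + M{\left(36 \right)} = \left(-3025 - 1283\right) + \sqrt{36} \left(1 + 36\right) = -4308 + 6 \cdot 37 = -4308 + 222 = -4086$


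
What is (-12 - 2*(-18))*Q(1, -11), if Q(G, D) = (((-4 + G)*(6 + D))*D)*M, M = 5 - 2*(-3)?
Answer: -43560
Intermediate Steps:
M = 11 (M = 5 + 6 = 11)
Q(G, D) = 11*D*(-4 + G)*(6 + D) (Q(G, D) = (((-4 + G)*(6 + D))*D)*11 = (D*(-4 + G)*(6 + D))*11 = 11*D*(-4 + G)*(6 + D))
(-12 - 2*(-18))*Q(1, -11) = (-12 - 2*(-18))*(11*(-11)*(-24 - 4*(-11) + 6*1 - 11*1)) = (-12 + 36)*(11*(-11)*(-24 + 44 + 6 - 11)) = 24*(11*(-11)*15) = 24*(-1815) = -43560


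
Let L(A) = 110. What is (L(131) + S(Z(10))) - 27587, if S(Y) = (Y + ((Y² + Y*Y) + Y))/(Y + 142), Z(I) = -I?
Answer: -302232/11 ≈ -27476.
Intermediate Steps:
S(Y) = (2*Y + 2*Y²)/(142 + Y) (S(Y) = (Y + ((Y² + Y²) + Y))/(142 + Y) = (Y + (2*Y² + Y))/(142 + Y) = (Y + (Y + 2*Y²))/(142 + Y) = (2*Y + 2*Y²)/(142 + Y))
(L(131) + S(Z(10))) - 27587 = (110 + 2*(-1*10)*(1 - 1*10)/(142 - 1*10)) - 27587 = (110 + 2*(-10)*(1 - 10)/(142 - 10)) - 27587 = (110 + 2*(-10)*(-9)/132) - 27587 = (110 + 2*(-10)*(1/132)*(-9)) - 27587 = (110 + 15/11) - 27587 = 1225/11 - 27587 = -302232/11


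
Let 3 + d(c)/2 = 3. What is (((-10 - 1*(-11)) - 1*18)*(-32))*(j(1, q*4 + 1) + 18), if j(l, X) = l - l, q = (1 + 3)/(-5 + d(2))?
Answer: 9792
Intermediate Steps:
d(c) = 0 (d(c) = -6 + 2*3 = -6 + 6 = 0)
q = -⅘ (q = (1 + 3)/(-5 + 0) = 4/(-5) = 4*(-⅕) = -⅘ ≈ -0.80000)
j(l, X) = 0
(((-10 - 1*(-11)) - 1*18)*(-32))*(j(1, q*4 + 1) + 18) = (((-10 - 1*(-11)) - 1*18)*(-32))*(0 + 18) = (((-10 + 11) - 18)*(-32))*18 = ((1 - 18)*(-32))*18 = -17*(-32)*18 = 544*18 = 9792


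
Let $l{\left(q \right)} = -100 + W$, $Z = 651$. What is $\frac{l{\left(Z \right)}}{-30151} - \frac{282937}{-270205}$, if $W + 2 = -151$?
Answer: $\frac{781745032}{740631905} \approx 1.0555$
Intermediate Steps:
$W = -153$ ($W = -2 - 151 = -153$)
$l{\left(q \right)} = -253$ ($l{\left(q \right)} = -100 - 153 = -253$)
$\frac{l{\left(Z \right)}}{-30151} - \frac{282937}{-270205} = - \frac{253}{-30151} - \frac{282937}{-270205} = \left(-253\right) \left(- \frac{1}{30151}\right) - - \frac{282937}{270205} = \frac{23}{2741} + \frac{282937}{270205} = \frac{781745032}{740631905}$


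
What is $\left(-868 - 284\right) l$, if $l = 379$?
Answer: $-436608$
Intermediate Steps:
$\left(-868 - 284\right) l = \left(-868 - 284\right) 379 = \left(-1152\right) 379 = -436608$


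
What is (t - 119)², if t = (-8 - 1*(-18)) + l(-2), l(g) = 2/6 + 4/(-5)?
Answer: 2696164/225 ≈ 11983.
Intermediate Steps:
l(g) = -7/15 (l(g) = 2*(⅙) + 4*(-⅕) = ⅓ - ⅘ = -7/15)
t = 143/15 (t = (-8 - 1*(-18)) - 7/15 = (-8 + 18) - 7/15 = 10 - 7/15 = 143/15 ≈ 9.5333)
(t - 119)² = (143/15 - 119)² = (-1642/15)² = 2696164/225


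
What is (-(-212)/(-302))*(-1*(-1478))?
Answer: -156668/151 ≈ -1037.5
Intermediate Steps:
(-(-212)/(-302))*(-1*(-1478)) = -(-212)*(-1)/302*1478 = -1*106/151*1478 = -106/151*1478 = -156668/151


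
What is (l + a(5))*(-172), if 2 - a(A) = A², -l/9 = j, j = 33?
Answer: 55040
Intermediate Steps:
l = -297 (l = -9*33 = -297)
a(A) = 2 - A²
(l + a(5))*(-172) = (-297 + (2 - 1*5²))*(-172) = (-297 + (2 - 1*25))*(-172) = (-297 + (2 - 25))*(-172) = (-297 - 23)*(-172) = -320*(-172) = 55040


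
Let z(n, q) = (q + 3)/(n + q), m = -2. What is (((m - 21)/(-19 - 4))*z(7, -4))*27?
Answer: -9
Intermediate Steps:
z(n, q) = (3 + q)/(n + q)
(((m - 21)/(-19 - 4))*z(7, -4))*27 = (((-2 - 21)/(-19 - 4))*((3 - 4)/(7 - 4)))*27 = ((-23/(-23))*(-1/3))*27 = ((-23*(-1/23))*((1/3)*(-1)))*27 = (1*(-1/3))*27 = -1/3*27 = -9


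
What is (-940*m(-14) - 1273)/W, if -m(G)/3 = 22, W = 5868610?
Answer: 60767/5868610 ≈ 0.010355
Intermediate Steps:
m(G) = -66 (m(G) = -3*22 = -66)
(-940*m(-14) - 1273)/W = (-940*(-66) - 1273)/5868610 = (62040 - 1273)*(1/5868610) = 60767*(1/5868610) = 60767/5868610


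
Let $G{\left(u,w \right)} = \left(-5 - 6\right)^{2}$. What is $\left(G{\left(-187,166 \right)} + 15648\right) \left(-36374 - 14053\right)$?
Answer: $-795183363$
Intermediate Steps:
$G{\left(u,w \right)} = 121$ ($G{\left(u,w \right)} = \left(-11\right)^{2} = 121$)
$\left(G{\left(-187,166 \right)} + 15648\right) \left(-36374 - 14053\right) = \left(121 + 15648\right) \left(-36374 - 14053\right) = 15769 \left(-50427\right) = -795183363$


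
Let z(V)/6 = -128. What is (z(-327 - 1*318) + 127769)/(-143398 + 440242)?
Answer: 127001/296844 ≈ 0.42784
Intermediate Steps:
z(V) = -768 (z(V) = 6*(-128) = -768)
(z(-327 - 1*318) + 127769)/(-143398 + 440242) = (-768 + 127769)/(-143398 + 440242) = 127001/296844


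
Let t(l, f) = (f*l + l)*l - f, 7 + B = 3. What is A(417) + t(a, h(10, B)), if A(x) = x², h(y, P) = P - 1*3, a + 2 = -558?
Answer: -1707704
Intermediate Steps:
B = -4 (B = -7 + 3 = -4)
a = -560 (a = -2 - 558 = -560)
h(y, P) = -3 + P (h(y, P) = P - 3 = -3 + P)
t(l, f) = -f + l*(l + f*l) (t(l, f) = (l + f*l)*l - f = l*(l + f*l) - f = -f + l*(l + f*l))
A(417) + t(a, h(10, B)) = 417² + ((-560)² - (-3 - 4) + (-3 - 4)*(-560)²) = 173889 + (313600 - 1*(-7) - 7*313600) = 173889 + (313600 + 7 - 2195200) = 173889 - 1881593 = -1707704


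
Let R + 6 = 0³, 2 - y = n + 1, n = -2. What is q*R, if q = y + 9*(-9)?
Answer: 468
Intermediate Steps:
y = 3 (y = 2 - (-2 + 1) = 2 - 1*(-1) = 2 + 1 = 3)
R = -6 (R = -6 + 0³ = -6 + 0 = -6)
q = -78 (q = 3 + 9*(-9) = 3 - 81 = -78)
q*R = -78*(-6) = 468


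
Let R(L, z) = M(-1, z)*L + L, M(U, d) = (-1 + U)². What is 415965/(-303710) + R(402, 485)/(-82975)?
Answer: -127727829/91637590 ≈ -1.3938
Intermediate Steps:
R(L, z) = 5*L (R(L, z) = (-1 - 1)²*L + L = (-2)²*L + L = 4*L + L = 5*L)
415965/(-303710) + R(402, 485)/(-82975) = 415965/(-303710) + (5*402)/(-82975) = 415965*(-1/303710) + 2010*(-1/82975) = -7563/5522 - 402/16595 = -127727829/91637590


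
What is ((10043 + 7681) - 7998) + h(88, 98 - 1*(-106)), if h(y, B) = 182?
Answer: 9908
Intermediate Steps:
((10043 + 7681) - 7998) + h(88, 98 - 1*(-106)) = ((10043 + 7681) - 7998) + 182 = (17724 - 7998) + 182 = 9726 + 182 = 9908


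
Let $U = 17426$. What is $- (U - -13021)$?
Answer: $-30447$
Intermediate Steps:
$- (U - -13021) = - (17426 - -13021) = - (17426 + 13021) = \left(-1\right) 30447 = -30447$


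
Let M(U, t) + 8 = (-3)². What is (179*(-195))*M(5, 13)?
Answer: -34905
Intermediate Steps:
M(U, t) = 1 (M(U, t) = -8 + (-3)² = -8 + 9 = 1)
(179*(-195))*M(5, 13) = (179*(-195))*1 = -34905*1 = -34905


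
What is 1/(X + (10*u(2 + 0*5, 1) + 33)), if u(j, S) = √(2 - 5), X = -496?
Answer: -463/214669 - 10*I*√3/214669 ≈ -0.0021568 - 8.0685e-5*I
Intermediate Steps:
u(j, S) = I*√3 (u(j, S) = √(-3) = I*√3)
1/(X + (10*u(2 + 0*5, 1) + 33)) = 1/(-496 + (10*(I*√3) + 33)) = 1/(-496 + (10*I*√3 + 33)) = 1/(-496 + (33 + 10*I*√3)) = 1/(-463 + 10*I*√3)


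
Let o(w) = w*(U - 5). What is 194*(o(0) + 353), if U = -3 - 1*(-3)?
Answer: 68482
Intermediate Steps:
U = 0 (U = -3 + 3 = 0)
o(w) = -5*w (o(w) = w*(0 - 5) = w*(-5) = -5*w)
194*(o(0) + 353) = 194*(-5*0 + 353) = 194*(0 + 353) = 194*353 = 68482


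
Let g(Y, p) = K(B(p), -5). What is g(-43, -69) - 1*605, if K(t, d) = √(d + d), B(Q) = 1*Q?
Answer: -605 + I*√10 ≈ -605.0 + 3.1623*I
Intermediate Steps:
B(Q) = Q
K(t, d) = √2*√d (K(t, d) = √(2*d) = √2*√d)
g(Y, p) = I*√10 (g(Y, p) = √2*√(-5) = √2*(I*√5) = I*√10)
g(-43, -69) - 1*605 = I*√10 - 1*605 = I*√10 - 605 = -605 + I*√10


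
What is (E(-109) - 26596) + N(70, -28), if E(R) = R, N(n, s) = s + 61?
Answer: -26672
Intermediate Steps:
N(n, s) = 61 + s
(E(-109) - 26596) + N(70, -28) = (-109 - 26596) + (61 - 28) = -26705 + 33 = -26672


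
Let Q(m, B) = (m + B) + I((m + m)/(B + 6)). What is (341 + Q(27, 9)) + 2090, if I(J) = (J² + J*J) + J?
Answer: 62413/25 ≈ 2496.5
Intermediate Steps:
I(J) = J + 2*J² (I(J) = (J² + J²) + J = 2*J² + J = J + 2*J²)
Q(m, B) = B + m + 2*m*(1 + 4*m/(6 + B))/(6 + B) (Q(m, B) = (m + B) + ((m + m)/(B + 6))*(1 + 2*((m + m)/(B + 6))) = (B + m) + ((2*m)/(6 + B))*(1 + 2*((2*m)/(6 + B))) = (B + m) + (2*m/(6 + B))*(1 + 2*(2*m/(6 + B))) = (B + m) + (2*m/(6 + B))*(1 + 4*m/(6 + B)) = (B + m) + 2*m*(1 + 4*m/(6 + B))/(6 + B) = B + m + 2*m*(1 + 4*m/(6 + B))/(6 + B))
(341 + Q(27, 9)) + 2090 = (341 + ((6 + 9)²*(9 + 27) + 2*27*(6 + 9 + 4*27))/(6 + 9)²) + 2090 = (341 + (15²*36 + 2*27*(6 + 9 + 108))/15²) + 2090 = (341 + (225*36 + 2*27*123)/225) + 2090 = (341 + (8100 + 6642)/225) + 2090 = (341 + (1/225)*14742) + 2090 = (341 + 1638/25) + 2090 = 10163/25 + 2090 = 62413/25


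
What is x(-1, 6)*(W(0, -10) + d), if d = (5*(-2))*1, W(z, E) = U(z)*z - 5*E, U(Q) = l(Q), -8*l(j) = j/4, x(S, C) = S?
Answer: -40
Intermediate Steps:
l(j) = -j/32 (l(j) = -j/(8*4) = -j/32)
U(Q) = -Q/32
W(z, E) = -5*E - z²/32 (W(z, E) = (-z/32)*z - 5*E = -z²/32 - 5*E = -5*E - z²/32)
d = -10 (d = -10*1 = -10)
x(-1, 6)*(W(0, -10) + d) = -((-5*(-10) - 1/32*0²) - 10) = -((50 - 1/32*0) - 10) = -((50 + 0) - 10) = -(50 - 10) = -1*40 = -40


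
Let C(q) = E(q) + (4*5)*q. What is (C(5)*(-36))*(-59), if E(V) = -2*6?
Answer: 186912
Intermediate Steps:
E(V) = -12
C(q) = -12 + 20*q (C(q) = -12 + (4*5)*q = -12 + 20*q)
(C(5)*(-36))*(-59) = ((-12 + 20*5)*(-36))*(-59) = ((-12 + 100)*(-36))*(-59) = (88*(-36))*(-59) = -3168*(-59) = 186912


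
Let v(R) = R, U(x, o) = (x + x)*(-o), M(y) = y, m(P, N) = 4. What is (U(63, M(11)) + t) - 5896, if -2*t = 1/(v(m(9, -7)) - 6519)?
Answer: -94884459/13030 ≈ -7282.0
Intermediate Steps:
U(x, o) = -2*o*x (U(x, o) = (2*x)*(-o) = -2*o*x)
t = 1/13030 (t = -1/(2*(4 - 6519)) = -½/(-6515) = -½*(-1/6515) = 1/13030 ≈ 7.6746e-5)
(U(63, M(11)) + t) - 5896 = (-2*11*63 + 1/13030) - 5896 = (-1386 + 1/13030) - 5896 = -18059579/13030 - 5896 = -94884459/13030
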